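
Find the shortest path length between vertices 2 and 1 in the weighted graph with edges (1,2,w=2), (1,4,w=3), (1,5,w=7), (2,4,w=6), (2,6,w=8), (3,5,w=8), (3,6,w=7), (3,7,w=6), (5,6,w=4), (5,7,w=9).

Step 1: Build adjacency list with weights:
  1: 2(w=2), 4(w=3), 5(w=7)
  2: 1(w=2), 4(w=6), 6(w=8)
  3: 5(w=8), 6(w=7), 7(w=6)
  4: 1(w=3), 2(w=6)
  5: 1(w=7), 3(w=8), 6(w=4), 7(w=9)
  6: 2(w=8), 3(w=7), 5(w=4)
  7: 3(w=6), 5(w=9)

Step 2: Apply Dijkstra's algorithm from vertex 2:
  Visit vertex 2 (distance=0)
    Update dist[1] = 2
    Update dist[4] = 6
    Update dist[6] = 8
  Visit vertex 1 (distance=2)
    Update dist[4] = 5
    Update dist[5] = 9

Step 3: Shortest path: 2 -> 1
Total weight: 2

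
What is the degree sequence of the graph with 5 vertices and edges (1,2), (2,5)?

Step 1: Count edges incident to each vertex:
  deg(1) = 1 (neighbors: 2)
  deg(2) = 2 (neighbors: 1, 5)
  deg(3) = 0 (neighbors: none)
  deg(4) = 0 (neighbors: none)
  deg(5) = 1 (neighbors: 2)

Step 2: Sort degrees in non-increasing order:
  Degrees: [1, 2, 0, 0, 1] -> sorted: [2, 1, 1, 0, 0]

Degree sequence: [2, 1, 1, 0, 0]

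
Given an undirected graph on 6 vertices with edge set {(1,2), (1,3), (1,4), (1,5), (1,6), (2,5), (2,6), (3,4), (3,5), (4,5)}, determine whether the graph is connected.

Step 1: Build adjacency list from edges:
  1: 2, 3, 4, 5, 6
  2: 1, 5, 6
  3: 1, 4, 5
  4: 1, 3, 5
  5: 1, 2, 3, 4
  6: 1, 2

Step 2: Run BFS/DFS from vertex 1:
  Visited: {1, 2, 3, 4, 5, 6}
  Reached 6 of 6 vertices

Step 3: All 6 vertices reached from vertex 1, so the graph is connected.
Answer: Yes, the graph is connected.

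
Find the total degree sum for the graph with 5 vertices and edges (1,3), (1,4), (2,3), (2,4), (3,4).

Step 1: Count edges incident to each vertex:
  deg(1) = 2 (neighbors: 3, 4)
  deg(2) = 2 (neighbors: 3, 4)
  deg(3) = 3 (neighbors: 1, 2, 4)
  deg(4) = 3 (neighbors: 1, 2, 3)
  deg(5) = 0 (neighbors: none)

Step 2: Sum all degrees:
  2 + 2 + 3 + 3 + 0 = 10

Verification: sum of degrees = 2 * |E| = 2 * 5 = 10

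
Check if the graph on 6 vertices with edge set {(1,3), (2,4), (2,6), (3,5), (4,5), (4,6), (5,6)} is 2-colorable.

Step 1: Attempt 2-coloring using BFS:
  Start at vertex 1, assign color 0
  Color vertex 3 with color 1 (neighbor of 1)
  Color vertex 5 with color 0 (neighbor of 3)
  Color vertex 4 with color 1 (neighbor of 5)
  Color vertex 6 with color 1 (neighbor of 5)
  Color vertex 2 with color 0 (neighbor of 4)

Step 2: Conflict found! Vertices 4 and 6 are adjacent but have the same color.
This means the graph contains an odd cycle.

The graph is NOT bipartite.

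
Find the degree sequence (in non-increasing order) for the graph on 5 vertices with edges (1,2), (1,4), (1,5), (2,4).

Step 1: Count edges incident to each vertex:
  deg(1) = 3 (neighbors: 2, 4, 5)
  deg(2) = 2 (neighbors: 1, 4)
  deg(3) = 0 (neighbors: none)
  deg(4) = 2 (neighbors: 1, 2)
  deg(5) = 1 (neighbors: 1)

Step 2: Sort degrees in non-increasing order:
  Degrees: [3, 2, 0, 2, 1] -> sorted: [3, 2, 2, 1, 0]

Degree sequence: [3, 2, 2, 1, 0]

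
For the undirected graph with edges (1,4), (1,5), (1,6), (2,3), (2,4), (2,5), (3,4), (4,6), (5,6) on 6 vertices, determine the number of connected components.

Step 1: Build adjacency list from edges:
  1: 4, 5, 6
  2: 3, 4, 5
  3: 2, 4
  4: 1, 2, 3, 6
  5: 1, 2, 6
  6: 1, 4, 5

Step 2: Run BFS/DFS from vertex 1:
  Visited: {1, 4, 5, 6, 2, 3}
  Reached 6 of 6 vertices

Step 3: All 6 vertices reached from vertex 1, so the graph is connected.
Number of connected components: 1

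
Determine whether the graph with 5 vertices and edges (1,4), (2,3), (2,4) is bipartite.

Step 1: Attempt 2-coloring using BFS:
  Start at vertex 1, assign color 0
  Color vertex 4 with color 1 (neighbor of 1)
  Color vertex 2 with color 0 (neighbor of 4)
  Color vertex 3 with color 1 (neighbor of 2)
  Start new component at vertex 5, assign color 0

Step 2: 2-coloring succeeded. No conflicts found.
  Set A (color 0): {1, 2, 5}
  Set B (color 1): {3, 4}

The graph is bipartite with partition {1, 2, 5}, {3, 4}.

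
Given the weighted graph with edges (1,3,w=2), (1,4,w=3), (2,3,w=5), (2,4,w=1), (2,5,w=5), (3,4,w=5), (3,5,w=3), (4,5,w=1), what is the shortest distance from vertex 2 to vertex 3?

Step 1: Build adjacency list with weights:
  1: 3(w=2), 4(w=3)
  2: 3(w=5), 4(w=1), 5(w=5)
  3: 1(w=2), 2(w=5), 4(w=5), 5(w=3)
  4: 1(w=3), 2(w=1), 3(w=5), 5(w=1)
  5: 2(w=5), 3(w=3), 4(w=1)

Step 2: Apply Dijkstra's algorithm from vertex 2:
  Visit vertex 2 (distance=0)
    Update dist[3] = 5
    Update dist[4] = 1
    Update dist[5] = 5
  Visit vertex 4 (distance=1)
    Update dist[1] = 4
    Update dist[5] = 2
  Visit vertex 5 (distance=2)
  Visit vertex 1 (distance=4)
  Visit vertex 3 (distance=5)

Step 3: Shortest path: 2 -> 3
Total weight: 5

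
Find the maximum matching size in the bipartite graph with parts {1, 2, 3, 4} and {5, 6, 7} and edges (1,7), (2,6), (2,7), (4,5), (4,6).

Step 1: List the neighbors of each left vertex:
  1: 7
  2: 6, 7
  3: (none)
  4: 5, 6

Step 2: Greedily match left vertices, then look for augmenting paths:
  Match 1 -- 7
  Match 2 -- 6
  Match 4 -- 5
  No augmenting path remains.

Step 3: Verify this is maximum:
  Matching size 3 = min(|L|, |R|) = min(4, 3), which is an upper bound, so this matching is maximum.

Maximum matching: {(1,7), (2,6), (4,5)}
Size: 3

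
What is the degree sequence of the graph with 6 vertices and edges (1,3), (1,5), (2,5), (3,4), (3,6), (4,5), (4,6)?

Step 1: Count edges incident to each vertex:
  deg(1) = 2 (neighbors: 3, 5)
  deg(2) = 1 (neighbors: 5)
  deg(3) = 3 (neighbors: 1, 4, 6)
  deg(4) = 3 (neighbors: 3, 5, 6)
  deg(5) = 3 (neighbors: 1, 2, 4)
  deg(6) = 2 (neighbors: 3, 4)

Step 2: Sort degrees in non-increasing order:
  Degrees: [2, 1, 3, 3, 3, 2] -> sorted: [3, 3, 3, 2, 2, 1]

Degree sequence: [3, 3, 3, 2, 2, 1]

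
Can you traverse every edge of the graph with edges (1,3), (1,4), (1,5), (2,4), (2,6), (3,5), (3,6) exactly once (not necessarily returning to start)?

Step 1: Find the degree of each vertex:
  deg(1) = 3
  deg(2) = 2
  deg(3) = 3
  deg(4) = 2
  deg(5) = 2
  deg(6) = 2

Step 2: Count vertices with odd degree:
  Odd-degree vertices: 1, 3 (2 total)

Step 3: Apply Euler's theorem:
  - Eulerian circuit exists iff graph is connected and all vertices have even degree
  - Eulerian path exists iff graph is connected and has 0 or 2 odd-degree vertices

Graph is connected with exactly 2 odd-degree vertices (1, 3).
Eulerian path exists (starting and ending at the odd-degree vertices), but no Eulerian circuit.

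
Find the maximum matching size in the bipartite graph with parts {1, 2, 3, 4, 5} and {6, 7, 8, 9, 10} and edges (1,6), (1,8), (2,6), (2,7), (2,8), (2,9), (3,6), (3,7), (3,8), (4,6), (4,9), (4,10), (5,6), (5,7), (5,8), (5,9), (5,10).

Step 1: List the neighbors of each left vertex:
  1: 6, 8
  2: 6, 7, 8, 9
  3: 6, 7, 8
  4: 6, 9, 10
  5: 6, 7, 8, 9, 10

Step 2: Greedily match left vertices, then look for augmenting paths:
  Match 1 -- 6
  Match 2 -- 7
  Match 3 -- 8
  Match 4 -- 9
  Match 5 -- 10
  No augmenting path remains.

Step 3: Verify this is maximum:
  Matching size 5 = min(|L|, |R|) = min(5, 5), which is an upper bound, so this matching is maximum.

Maximum matching: {(1,6), (2,7), (3,8), (4,9), (5,10)}
Size: 5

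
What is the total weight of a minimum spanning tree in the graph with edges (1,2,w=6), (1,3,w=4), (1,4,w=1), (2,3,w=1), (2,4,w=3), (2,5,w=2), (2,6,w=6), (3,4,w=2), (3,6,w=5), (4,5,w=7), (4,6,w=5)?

Apply Kruskal's algorithm (sort edges by weight, add if no cycle):

Sorted edges by weight:
  (1,4) w=1
  (2,3) w=1
  (2,5) w=2
  (3,4) w=2
  (2,4) w=3
  (1,3) w=4
  (3,6) w=5
  (4,6) w=5
  (1,2) w=6
  (2,6) w=6
  (4,5) w=7

Add edge (1,4) w=1 -- no cycle. Running total: 1
Add edge (2,3) w=1 -- no cycle. Running total: 2
Add edge (2,5) w=2 -- no cycle. Running total: 4
Add edge (3,4) w=2 -- no cycle. Running total: 6
Skip edge (2,4) w=3 -- would create cycle
Skip edge (1,3) w=4 -- would create cycle
Add edge (3,6) w=5 -- no cycle. Running total: 11

MST edges: (1,4,w=1), (2,3,w=1), (2,5,w=2), (3,4,w=2), (3,6,w=5)
Total MST weight: 1 + 1 + 2 + 2 + 5 = 11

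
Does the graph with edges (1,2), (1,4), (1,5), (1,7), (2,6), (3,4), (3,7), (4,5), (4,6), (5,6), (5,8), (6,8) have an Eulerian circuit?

Step 1: Find the degree of each vertex:
  deg(1) = 4
  deg(2) = 2
  deg(3) = 2
  deg(4) = 4
  deg(5) = 4
  deg(6) = 4
  deg(7) = 2
  deg(8) = 2

Step 2: Count vertices with odd degree:
  All vertices have even degree (0 odd-degree vertices)

Step 3: Apply Euler's theorem:
  - Eulerian circuit exists iff graph is connected and all vertices have even degree
  - Eulerian path exists iff graph is connected and has 0 or 2 odd-degree vertices

Graph is connected with 0 odd-degree vertices.
Both Eulerian circuit and Eulerian path exist.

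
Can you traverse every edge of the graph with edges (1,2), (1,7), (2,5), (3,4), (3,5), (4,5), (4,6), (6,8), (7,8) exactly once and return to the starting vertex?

Step 1: Find the degree of each vertex:
  deg(1) = 2
  deg(2) = 2
  deg(3) = 2
  deg(4) = 3
  deg(5) = 3
  deg(6) = 2
  deg(7) = 2
  deg(8) = 2

Step 2: Count vertices with odd degree:
  Odd-degree vertices: 4, 5 (2 total)

Step 3: Apply Euler's theorem:
  - Eulerian circuit exists iff graph is connected and all vertices have even degree
  - Eulerian path exists iff graph is connected and has 0 or 2 odd-degree vertices

Graph is connected with exactly 2 odd-degree vertices (4, 5).
Eulerian path exists (starting and ending at the odd-degree vertices), but no Eulerian circuit.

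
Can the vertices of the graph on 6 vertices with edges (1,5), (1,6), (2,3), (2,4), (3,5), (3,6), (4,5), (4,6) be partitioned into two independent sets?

Step 1: Attempt 2-coloring using BFS:
  Start at vertex 1, assign color 0
  Color vertex 5 with color 1 (neighbor of 1)
  Color vertex 6 with color 1 (neighbor of 1)
  Color vertex 3 with color 0 (neighbor of 5)
  Color vertex 4 with color 0 (neighbor of 5)
  Color vertex 2 with color 1 (neighbor of 3)

Step 2: 2-coloring succeeded. No conflicts found.
  Set A (color 0): {1, 3, 4}
  Set B (color 1): {2, 5, 6}

The graph is bipartite with partition {1, 3, 4}, {2, 5, 6}.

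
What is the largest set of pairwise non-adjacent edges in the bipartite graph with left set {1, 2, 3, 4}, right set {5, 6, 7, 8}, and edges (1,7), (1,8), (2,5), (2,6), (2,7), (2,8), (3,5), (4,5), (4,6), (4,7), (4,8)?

Step 1: List the neighbors of each left vertex:
  1: 7, 8
  2: 5, 6, 7, 8
  3: 5
  4: 5, 6, 7, 8

Step 2: Greedily match left vertices, then look for augmenting paths:
  Match 1 -- 7
  Match 2 -- 8
  Match 3 -- 5
  Match 4 -- 6
  No augmenting path remains.

Step 3: Verify this is maximum:
  Matching size 4 = min(|L|, |R|) = min(4, 4), which is an upper bound, so this matching is maximum.

Maximum matching: {(1,7), (2,8), (3,5), (4,6)}
Size: 4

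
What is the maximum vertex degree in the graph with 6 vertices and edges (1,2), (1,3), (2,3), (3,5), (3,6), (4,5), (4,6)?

Step 1: Count edges incident to each vertex:
  deg(1) = 2 (neighbors: 2, 3)
  deg(2) = 2 (neighbors: 1, 3)
  deg(3) = 4 (neighbors: 1, 2, 5, 6)
  deg(4) = 2 (neighbors: 5, 6)
  deg(5) = 2 (neighbors: 3, 4)
  deg(6) = 2 (neighbors: 3, 4)

Step 2: Find maximum:
  max(2, 2, 4, 2, 2, 2) = 4 (vertex 3)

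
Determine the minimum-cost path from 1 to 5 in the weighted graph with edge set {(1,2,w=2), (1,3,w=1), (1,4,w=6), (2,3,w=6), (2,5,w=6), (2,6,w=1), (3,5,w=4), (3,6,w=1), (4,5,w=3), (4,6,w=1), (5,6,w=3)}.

Step 1: Build adjacency list with weights:
  1: 2(w=2), 3(w=1), 4(w=6)
  2: 1(w=2), 3(w=6), 5(w=6), 6(w=1)
  3: 1(w=1), 2(w=6), 5(w=4), 6(w=1)
  4: 1(w=6), 5(w=3), 6(w=1)
  5: 2(w=6), 3(w=4), 4(w=3), 6(w=3)
  6: 2(w=1), 3(w=1), 4(w=1), 5(w=3)

Step 2: Apply Dijkstra's algorithm from vertex 1:
  Visit vertex 1 (distance=0)
    Update dist[2] = 2
    Update dist[3] = 1
    Update dist[4] = 6
  Visit vertex 3 (distance=1)
    Update dist[5] = 5
    Update dist[6] = 2
  Visit vertex 2 (distance=2)
  Visit vertex 6 (distance=2)
    Update dist[4] = 3
  Visit vertex 4 (distance=3)
  Visit vertex 5 (distance=5)

Step 3: Shortest path: 1 -> 3 -> 5
Total weight: 1 + 4 = 5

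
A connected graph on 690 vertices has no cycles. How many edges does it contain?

A tree on n vertices always has exactly n - 1 edges.
For n = 690: edges = 690 - 1 = 689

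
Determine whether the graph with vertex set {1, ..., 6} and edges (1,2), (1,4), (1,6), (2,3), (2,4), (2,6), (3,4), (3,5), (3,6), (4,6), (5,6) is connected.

Step 1: Build adjacency list from edges:
  1: 2, 4, 6
  2: 1, 3, 4, 6
  3: 2, 4, 5, 6
  4: 1, 2, 3, 6
  5: 3, 6
  6: 1, 2, 3, 4, 5

Step 2: Run BFS/DFS from vertex 1:
  Visited: {1, 2, 4, 6, 3, 5}
  Reached 6 of 6 vertices

Step 3: All 6 vertices reached from vertex 1, so the graph is connected.
Answer: Yes, the graph is connected.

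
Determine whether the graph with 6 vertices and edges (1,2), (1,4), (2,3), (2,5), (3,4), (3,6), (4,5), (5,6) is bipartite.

Step 1: Attempt 2-coloring using BFS:
  Start at vertex 1, assign color 0
  Color vertex 2 with color 1 (neighbor of 1)
  Color vertex 4 with color 1 (neighbor of 1)
  Color vertex 3 with color 0 (neighbor of 2)
  Color vertex 5 with color 0 (neighbor of 2)
  Color vertex 6 with color 1 (neighbor of 3)

Step 2: 2-coloring succeeded. No conflicts found.
  Set A (color 0): {1, 3, 5}
  Set B (color 1): {2, 4, 6}

The graph is bipartite with partition {1, 3, 5}, {2, 4, 6}.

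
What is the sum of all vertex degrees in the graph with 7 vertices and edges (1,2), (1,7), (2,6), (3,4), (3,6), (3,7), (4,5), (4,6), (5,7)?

Step 1: Count edges incident to each vertex:
  deg(1) = 2 (neighbors: 2, 7)
  deg(2) = 2 (neighbors: 1, 6)
  deg(3) = 3 (neighbors: 4, 6, 7)
  deg(4) = 3 (neighbors: 3, 5, 6)
  deg(5) = 2 (neighbors: 4, 7)
  deg(6) = 3 (neighbors: 2, 3, 4)
  deg(7) = 3 (neighbors: 1, 3, 5)

Step 2: Sum all degrees:
  2 + 2 + 3 + 3 + 2 + 3 + 3 = 18

Verification: sum of degrees = 2 * |E| = 2 * 9 = 18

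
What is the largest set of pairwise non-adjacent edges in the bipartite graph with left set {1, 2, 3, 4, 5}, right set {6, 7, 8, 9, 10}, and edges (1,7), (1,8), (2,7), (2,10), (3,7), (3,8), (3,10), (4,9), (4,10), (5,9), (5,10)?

Step 1: List the neighbors of each left vertex:
  1: 7, 8
  2: 7, 10
  3: 7, 8, 10
  4: 9, 10
  5: 9, 10

Step 2: Greedily match left vertices, then look for augmenting paths:
  Match 1 -- 7
  Match 2 -- 10
  Match 3 -- 8
  Match 4 -- 9
  No augmenting path remains.

Step 3: Verify this is maximum:
  Matching has size 4. The vertex set {7, 8, 9, 10} covers every edge and has size 4; any matching has at most one edge per cover vertex, so 4 is maximum (König's theorem).

Maximum matching: {(1,7), (2,10), (3,8), (4,9)}
Size: 4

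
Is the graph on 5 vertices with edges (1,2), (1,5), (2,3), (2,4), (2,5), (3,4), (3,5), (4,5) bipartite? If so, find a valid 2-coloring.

Step 1: Attempt 2-coloring using BFS:
  Start at vertex 1, assign color 0
  Color vertex 2 with color 1 (neighbor of 1)
  Color vertex 5 with color 1 (neighbor of 1)
  Color vertex 3 with color 0 (neighbor of 2)
  Color vertex 4 with color 0 (neighbor of 2)

Step 2: Conflict found! Vertices 2 and 5 are adjacent but have the same color.
This means the graph contains an odd cycle.

The graph is NOT bipartite.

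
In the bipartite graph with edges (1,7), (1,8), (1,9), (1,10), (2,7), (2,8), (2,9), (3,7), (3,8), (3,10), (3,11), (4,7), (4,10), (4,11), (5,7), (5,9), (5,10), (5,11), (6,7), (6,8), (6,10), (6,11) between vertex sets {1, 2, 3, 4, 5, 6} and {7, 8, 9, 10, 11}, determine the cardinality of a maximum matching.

Step 1: List the neighbors of each left vertex:
  1: 7, 8, 9, 10
  2: 7, 8, 9
  3: 7, 8, 10, 11
  4: 7, 10, 11
  5: 7, 9, 10, 11
  6: 7, 8, 10, 11

Step 2: Greedily match left vertices, then look for augmenting paths:
  Match 1 -- 7
  Match 2 -- 8
  Match 3 -- 10
  Match 4 -- 11
  Match 5 -- 9
  No augmenting path remains.

Step 3: Verify this is maximum:
  Matching size 5 = min(|L|, |R|) = min(6, 5), which is an upper bound, so this matching is maximum.

Maximum matching: {(1,7), (2,8), (3,10), (4,11), (5,9)}
Size: 5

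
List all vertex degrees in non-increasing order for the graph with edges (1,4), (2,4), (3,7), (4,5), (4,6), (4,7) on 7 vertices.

Step 1: Count edges incident to each vertex:
  deg(1) = 1 (neighbors: 4)
  deg(2) = 1 (neighbors: 4)
  deg(3) = 1 (neighbors: 7)
  deg(4) = 5 (neighbors: 1, 2, 5, 6, 7)
  deg(5) = 1 (neighbors: 4)
  deg(6) = 1 (neighbors: 4)
  deg(7) = 2 (neighbors: 3, 4)

Step 2: Sort degrees in non-increasing order:
  Degrees: [1, 1, 1, 5, 1, 1, 2] -> sorted: [5, 2, 1, 1, 1, 1, 1]

Degree sequence: [5, 2, 1, 1, 1, 1, 1]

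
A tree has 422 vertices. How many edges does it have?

A tree on n vertices always has exactly n - 1 edges.
For n = 422: edges = 422 - 1 = 421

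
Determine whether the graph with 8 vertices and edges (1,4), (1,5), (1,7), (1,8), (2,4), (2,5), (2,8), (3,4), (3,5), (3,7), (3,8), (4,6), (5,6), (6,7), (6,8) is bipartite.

Step 1: Attempt 2-coloring using BFS:
  Start at vertex 1, assign color 0
  Color vertex 4 with color 1 (neighbor of 1)
  Color vertex 5 with color 1 (neighbor of 1)
  Color vertex 7 with color 1 (neighbor of 1)
  Color vertex 8 with color 1 (neighbor of 1)
  Color vertex 2 with color 0 (neighbor of 4)
  Color vertex 3 with color 0 (neighbor of 4)
  Color vertex 6 with color 0 (neighbor of 4)

Step 2: 2-coloring succeeded. No conflicts found.
  Set A (color 0): {1, 2, 3, 6}
  Set B (color 1): {4, 5, 7, 8}

The graph is bipartite with partition {1, 2, 3, 6}, {4, 5, 7, 8}.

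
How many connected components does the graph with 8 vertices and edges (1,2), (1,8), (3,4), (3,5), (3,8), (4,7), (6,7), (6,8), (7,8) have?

Step 1: Build adjacency list from edges:
  1: 2, 8
  2: 1
  3: 4, 5, 8
  4: 3, 7
  5: 3
  6: 7, 8
  7: 4, 6, 8
  8: 1, 3, 6, 7

Step 2: Run BFS/DFS from vertex 1:
  Visited: {1, 2, 8, 3, 6, 7, 4, 5}
  Reached 8 of 8 vertices

Step 3: All 8 vertices reached from vertex 1, so the graph is connected.
Number of connected components: 1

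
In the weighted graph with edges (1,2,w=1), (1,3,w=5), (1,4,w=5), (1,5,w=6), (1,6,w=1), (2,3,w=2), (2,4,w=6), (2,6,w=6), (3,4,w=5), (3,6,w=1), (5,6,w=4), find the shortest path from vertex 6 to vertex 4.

Step 1: Build adjacency list with weights:
  1: 2(w=1), 3(w=5), 4(w=5), 5(w=6), 6(w=1)
  2: 1(w=1), 3(w=2), 4(w=6), 6(w=6)
  3: 1(w=5), 2(w=2), 4(w=5), 6(w=1)
  4: 1(w=5), 2(w=6), 3(w=5)
  5: 1(w=6), 6(w=4)
  6: 1(w=1), 2(w=6), 3(w=1), 5(w=4)

Step 2: Apply Dijkstra's algorithm from vertex 6:
  Visit vertex 6 (distance=0)
    Update dist[1] = 1
    Update dist[2] = 6
    Update dist[3] = 1
    Update dist[5] = 4
  Visit vertex 1 (distance=1)
    Update dist[2] = 2
    Update dist[4] = 6
  Visit vertex 3 (distance=1)
  Visit vertex 2 (distance=2)
  Visit vertex 5 (distance=4)
  Visit vertex 4 (distance=6)

Step 3: Shortest path: 6 -> 3 -> 4
Total weight: 1 + 5 = 6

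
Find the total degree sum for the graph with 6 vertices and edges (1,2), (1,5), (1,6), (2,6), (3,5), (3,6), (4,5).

Step 1: Count edges incident to each vertex:
  deg(1) = 3 (neighbors: 2, 5, 6)
  deg(2) = 2 (neighbors: 1, 6)
  deg(3) = 2 (neighbors: 5, 6)
  deg(4) = 1 (neighbors: 5)
  deg(5) = 3 (neighbors: 1, 3, 4)
  deg(6) = 3 (neighbors: 1, 2, 3)

Step 2: Sum all degrees:
  3 + 2 + 2 + 1 + 3 + 3 = 14

Verification: sum of degrees = 2 * |E| = 2 * 7 = 14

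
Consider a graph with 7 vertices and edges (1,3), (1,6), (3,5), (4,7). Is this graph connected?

Step 1: Build adjacency list from edges:
  1: 3, 6
  2: (none)
  3: 1, 5
  4: 7
  5: 3
  6: 1
  7: 4

Step 2: Run BFS/DFS from vertex 1:
  Visited: {1, 3, 6, 5}
  Reached 4 of 7 vertices

Step 3: Only 4 of 7 vertices reached. Graph is disconnected.
Connected components: {1, 3, 5, 6}, {2}, {4, 7}
Answer: No, the graph is not connected (3 components).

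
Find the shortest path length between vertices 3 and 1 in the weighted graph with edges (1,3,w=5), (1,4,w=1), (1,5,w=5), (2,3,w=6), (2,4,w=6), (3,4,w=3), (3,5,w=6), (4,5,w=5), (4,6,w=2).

Step 1: Build adjacency list with weights:
  1: 3(w=5), 4(w=1), 5(w=5)
  2: 3(w=6), 4(w=6)
  3: 1(w=5), 2(w=6), 4(w=3), 5(w=6)
  4: 1(w=1), 2(w=6), 3(w=3), 5(w=5), 6(w=2)
  5: 1(w=5), 3(w=6), 4(w=5)
  6: 4(w=2)

Step 2: Apply Dijkstra's algorithm from vertex 3:
  Visit vertex 3 (distance=0)
    Update dist[1] = 5
    Update dist[2] = 6
    Update dist[4] = 3
    Update dist[5] = 6
  Visit vertex 4 (distance=3)
    Update dist[1] = 4
    Update dist[6] = 5
  Visit vertex 1 (distance=4)

Step 3: Shortest path: 3 -> 4 -> 1
Total weight: 3 + 1 = 4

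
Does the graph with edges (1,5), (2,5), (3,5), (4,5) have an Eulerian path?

Step 1: Find the degree of each vertex:
  deg(1) = 1
  deg(2) = 1
  deg(3) = 1
  deg(4) = 1
  deg(5) = 4

Step 2: Count vertices with odd degree:
  Odd-degree vertices: 1, 2, 3, 4 (4 total)

Step 3: Apply Euler's theorem:
  - Eulerian circuit exists iff graph is connected and all vertices have even degree
  - Eulerian path exists iff graph is connected and has 0 or 2 odd-degree vertices

Graph has 4 odd-degree vertices (need 0 or 2).
Neither Eulerian path nor Eulerian circuit exists.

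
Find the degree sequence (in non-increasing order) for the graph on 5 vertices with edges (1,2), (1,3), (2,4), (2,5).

Step 1: Count edges incident to each vertex:
  deg(1) = 2 (neighbors: 2, 3)
  deg(2) = 3 (neighbors: 1, 4, 5)
  deg(3) = 1 (neighbors: 1)
  deg(4) = 1 (neighbors: 2)
  deg(5) = 1 (neighbors: 2)

Step 2: Sort degrees in non-increasing order:
  Degrees: [2, 3, 1, 1, 1] -> sorted: [3, 2, 1, 1, 1]

Degree sequence: [3, 2, 1, 1, 1]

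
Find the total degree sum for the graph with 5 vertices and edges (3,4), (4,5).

Step 1: Count edges incident to each vertex:
  deg(1) = 0 (neighbors: none)
  deg(2) = 0 (neighbors: none)
  deg(3) = 1 (neighbors: 4)
  deg(4) = 2 (neighbors: 3, 5)
  deg(5) = 1 (neighbors: 4)

Step 2: Sum all degrees:
  0 + 0 + 1 + 2 + 1 = 4

Verification: sum of degrees = 2 * |E| = 2 * 2 = 4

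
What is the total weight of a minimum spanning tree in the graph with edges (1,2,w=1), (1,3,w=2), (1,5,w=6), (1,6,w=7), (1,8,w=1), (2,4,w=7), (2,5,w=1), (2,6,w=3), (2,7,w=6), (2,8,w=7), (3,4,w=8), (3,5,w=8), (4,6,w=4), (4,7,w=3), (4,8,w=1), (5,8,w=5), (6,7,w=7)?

Apply Kruskal's algorithm (sort edges by weight, add if no cycle):

Sorted edges by weight:
  (1,2) w=1
  (1,8) w=1
  (2,5) w=1
  (4,8) w=1
  (1,3) w=2
  (2,6) w=3
  (4,7) w=3
  (4,6) w=4
  (5,8) w=5
  (1,5) w=6
  (2,7) w=6
  (1,6) w=7
  (2,8) w=7
  (2,4) w=7
  (6,7) w=7
  (3,4) w=8
  (3,5) w=8

Add edge (1,2) w=1 -- no cycle. Running total: 1
Add edge (1,8) w=1 -- no cycle. Running total: 2
Add edge (2,5) w=1 -- no cycle. Running total: 3
Add edge (4,8) w=1 -- no cycle. Running total: 4
Add edge (1,3) w=2 -- no cycle. Running total: 6
Add edge (2,6) w=3 -- no cycle. Running total: 9
Add edge (4,7) w=3 -- no cycle. Running total: 12

MST edges: (1,2,w=1), (1,8,w=1), (2,5,w=1), (4,8,w=1), (1,3,w=2), (2,6,w=3), (4,7,w=3)
Total MST weight: 1 + 1 + 1 + 1 + 2 + 3 + 3 = 12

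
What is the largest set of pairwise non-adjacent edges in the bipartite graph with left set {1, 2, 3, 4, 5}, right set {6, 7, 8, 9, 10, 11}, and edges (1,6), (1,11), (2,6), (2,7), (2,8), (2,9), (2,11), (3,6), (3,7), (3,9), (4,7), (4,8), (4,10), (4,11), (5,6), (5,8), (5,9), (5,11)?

Step 1: List the neighbors of each left vertex:
  1: 6, 11
  2: 6, 7, 8, 9, 11
  3: 6, 7, 9
  4: 7, 8, 10, 11
  5: 6, 8, 9, 11

Step 2: Greedily match left vertices, then look for augmenting paths:
  Match 1 -- 6
  Match 2 -- 7
  Match 3 -- 9
  Match 4 -- 8
  Match 5 -- 11
  No augmenting path remains.

Step 3: Verify this is maximum:
  Matching size 5 = min(|L|, |R|) = min(5, 6), which is an upper bound, so this matching is maximum.

Maximum matching: {(1,6), (2,7), (3,9), (4,8), (5,11)}
Size: 5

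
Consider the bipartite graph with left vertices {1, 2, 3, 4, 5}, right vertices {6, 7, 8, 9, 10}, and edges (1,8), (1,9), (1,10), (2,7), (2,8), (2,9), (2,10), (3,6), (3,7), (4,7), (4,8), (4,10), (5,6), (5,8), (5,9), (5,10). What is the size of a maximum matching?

Step 1: List the neighbors of each left vertex:
  1: 8, 9, 10
  2: 7, 8, 9, 10
  3: 6, 7
  4: 7, 8, 10
  5: 6, 8, 9, 10

Step 2: Greedily match left vertices, then look for augmenting paths:
  Match 1 -- 8
  Match 2 -- 7
  Match 3 -- 6
  Match 4 -- 10
  Match 5 -- 9
  No augmenting path remains.

Step 3: Verify this is maximum:
  Matching size 5 = min(|L|, |R|) = min(5, 5), which is an upper bound, so this matching is maximum.

Maximum matching: {(1,8), (2,7), (3,6), (4,10), (5,9)}
Size: 5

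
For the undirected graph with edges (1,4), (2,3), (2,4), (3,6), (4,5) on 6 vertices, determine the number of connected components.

Step 1: Build adjacency list from edges:
  1: 4
  2: 3, 4
  3: 2, 6
  4: 1, 2, 5
  5: 4
  6: 3

Step 2: Run BFS/DFS from vertex 1:
  Visited: {1, 4, 2, 5, 3, 6}
  Reached 6 of 6 vertices

Step 3: All 6 vertices reached from vertex 1, so the graph is connected.
Number of connected components: 1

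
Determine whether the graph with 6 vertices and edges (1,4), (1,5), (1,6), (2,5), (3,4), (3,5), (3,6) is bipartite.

Step 1: Attempt 2-coloring using BFS:
  Start at vertex 1, assign color 0
  Color vertex 4 with color 1 (neighbor of 1)
  Color vertex 5 with color 1 (neighbor of 1)
  Color vertex 6 with color 1 (neighbor of 1)
  Color vertex 3 with color 0 (neighbor of 4)
  Color vertex 2 with color 0 (neighbor of 5)

Step 2: 2-coloring succeeded. No conflicts found.
  Set A (color 0): {1, 2, 3}
  Set B (color 1): {4, 5, 6}

The graph is bipartite with partition {1, 2, 3}, {4, 5, 6}.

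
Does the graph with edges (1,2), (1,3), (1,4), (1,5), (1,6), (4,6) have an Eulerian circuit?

Step 1: Find the degree of each vertex:
  deg(1) = 5
  deg(2) = 1
  deg(3) = 1
  deg(4) = 2
  deg(5) = 1
  deg(6) = 2

Step 2: Count vertices with odd degree:
  Odd-degree vertices: 1, 2, 3, 5 (4 total)

Step 3: Apply Euler's theorem:
  - Eulerian circuit exists iff graph is connected and all vertices have even degree
  - Eulerian path exists iff graph is connected and has 0 or 2 odd-degree vertices

Graph has 4 odd-degree vertices (need 0 or 2).
Neither Eulerian path nor Eulerian circuit exists.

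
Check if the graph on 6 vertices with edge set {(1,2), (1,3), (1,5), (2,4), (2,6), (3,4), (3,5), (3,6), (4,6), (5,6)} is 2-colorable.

Step 1: Attempt 2-coloring using BFS:
  Start at vertex 1, assign color 0
  Color vertex 2 with color 1 (neighbor of 1)
  Color vertex 3 with color 1 (neighbor of 1)
  Color vertex 5 with color 1 (neighbor of 1)
  Color vertex 4 with color 0 (neighbor of 2)
  Color vertex 6 with color 0 (neighbor of 2)

Step 2: Conflict found! Vertices 3 and 5 are adjacent but have the same color.
This means the graph contains an odd cycle.

The graph is NOT bipartite.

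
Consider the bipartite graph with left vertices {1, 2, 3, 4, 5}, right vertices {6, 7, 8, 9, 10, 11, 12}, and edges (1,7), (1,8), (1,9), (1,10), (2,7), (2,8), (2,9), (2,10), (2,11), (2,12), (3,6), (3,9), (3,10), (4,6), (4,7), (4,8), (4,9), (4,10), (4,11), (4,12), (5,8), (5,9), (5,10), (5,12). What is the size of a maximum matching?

Step 1: List the neighbors of each left vertex:
  1: 7, 8, 9, 10
  2: 7, 8, 9, 10, 11, 12
  3: 6, 9, 10
  4: 6, 7, 8, 9, 10, 11, 12
  5: 8, 9, 10, 12

Step 2: Greedily match left vertices, then look for augmenting paths:
  Match 1 -- 7
  Match 2 -- 8
  Match 3 -- 6
  Match 4 -- 9
  Match 5 -- 10
  No augmenting path remains.

Step 3: Verify this is maximum:
  Matching size 5 = min(|L|, |R|) = min(5, 7), which is an upper bound, so this matching is maximum.

Maximum matching: {(1,7), (2,8), (3,6), (4,9), (5,10)}
Size: 5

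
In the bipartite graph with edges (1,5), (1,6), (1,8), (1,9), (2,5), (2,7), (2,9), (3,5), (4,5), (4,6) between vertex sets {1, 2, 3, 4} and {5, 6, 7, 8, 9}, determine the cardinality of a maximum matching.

Step 1: List the neighbors of each left vertex:
  1: 5, 6, 8, 9
  2: 5, 7, 9
  3: 5
  4: 5, 6

Step 2: Greedily match left vertices, then look for augmenting paths:
  Match 1 -- 8
  Match 2 -- 7
  Match 3 -- 5
  Match 4 -- 6
  No augmenting path remains.

Step 3: Verify this is maximum:
  Matching size 4 = min(|L|, |R|) = min(4, 5), which is an upper bound, so this matching is maximum.

Maximum matching: {(1,8), (2,7), (3,5), (4,6)}
Size: 4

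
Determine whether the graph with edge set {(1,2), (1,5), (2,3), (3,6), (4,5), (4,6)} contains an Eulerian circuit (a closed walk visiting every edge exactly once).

Step 1: Find the degree of each vertex:
  deg(1) = 2
  deg(2) = 2
  deg(3) = 2
  deg(4) = 2
  deg(5) = 2
  deg(6) = 2

Step 2: Count vertices with odd degree:
  All vertices have even degree (0 odd-degree vertices)

Step 3: Apply Euler's theorem:
  - Eulerian circuit exists iff graph is connected and all vertices have even degree
  - Eulerian path exists iff graph is connected and has 0 or 2 odd-degree vertices

Graph is connected with 0 odd-degree vertices.
Both Eulerian circuit and Eulerian path exist.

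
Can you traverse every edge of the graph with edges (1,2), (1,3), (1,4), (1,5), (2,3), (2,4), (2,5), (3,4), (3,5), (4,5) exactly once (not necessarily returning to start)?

Step 1: Find the degree of each vertex:
  deg(1) = 4
  deg(2) = 4
  deg(3) = 4
  deg(4) = 4
  deg(5) = 4

Step 2: Count vertices with odd degree:
  All vertices have even degree (0 odd-degree vertices)

Step 3: Apply Euler's theorem:
  - Eulerian circuit exists iff graph is connected and all vertices have even degree
  - Eulerian path exists iff graph is connected and has 0 or 2 odd-degree vertices

Graph is connected with 0 odd-degree vertices.
Both Eulerian circuit and Eulerian path exist.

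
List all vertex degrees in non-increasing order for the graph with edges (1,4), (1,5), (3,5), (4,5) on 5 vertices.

Step 1: Count edges incident to each vertex:
  deg(1) = 2 (neighbors: 4, 5)
  deg(2) = 0 (neighbors: none)
  deg(3) = 1 (neighbors: 5)
  deg(4) = 2 (neighbors: 1, 5)
  deg(5) = 3 (neighbors: 1, 3, 4)

Step 2: Sort degrees in non-increasing order:
  Degrees: [2, 0, 1, 2, 3] -> sorted: [3, 2, 2, 1, 0]

Degree sequence: [3, 2, 2, 1, 0]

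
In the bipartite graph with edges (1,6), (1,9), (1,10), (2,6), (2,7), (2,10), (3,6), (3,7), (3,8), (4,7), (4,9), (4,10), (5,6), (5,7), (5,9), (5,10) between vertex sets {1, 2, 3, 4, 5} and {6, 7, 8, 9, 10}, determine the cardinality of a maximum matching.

Step 1: List the neighbors of each left vertex:
  1: 6, 9, 10
  2: 6, 7, 10
  3: 6, 7, 8
  4: 7, 9, 10
  5: 6, 7, 9, 10

Step 2: Greedily match left vertices, then look for augmenting paths:
  Match 1 -- 6
  Match 2 -- 7
  Match 3 -- 8
  Match 4 -- 9
  Match 5 -- 10
  No augmenting path remains.

Step 3: Verify this is maximum:
  Matching size 5 = min(|L|, |R|) = min(5, 5), which is an upper bound, so this matching is maximum.

Maximum matching: {(1,6), (2,7), (3,8), (4,9), (5,10)}
Size: 5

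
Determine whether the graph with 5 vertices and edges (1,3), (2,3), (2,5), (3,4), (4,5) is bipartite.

Step 1: Attempt 2-coloring using BFS:
  Start at vertex 1, assign color 0
  Color vertex 3 with color 1 (neighbor of 1)
  Color vertex 2 with color 0 (neighbor of 3)
  Color vertex 4 with color 0 (neighbor of 3)
  Color vertex 5 with color 1 (neighbor of 2)

Step 2: 2-coloring succeeded. No conflicts found.
  Set A (color 0): {1, 2, 4}
  Set B (color 1): {3, 5}

The graph is bipartite with partition {1, 2, 4}, {3, 5}.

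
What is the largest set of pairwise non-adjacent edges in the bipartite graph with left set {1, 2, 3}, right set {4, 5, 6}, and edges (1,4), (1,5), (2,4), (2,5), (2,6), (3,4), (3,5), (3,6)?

Step 1: List the neighbors of each left vertex:
  1: 4, 5
  2: 4, 5, 6
  3: 4, 5, 6

Step 2: Greedily match left vertices, then look for augmenting paths:
  Match 1 -- 4
  Match 2 -- 5
  Match 3 -- 6
  No augmenting path remains.

Step 3: Verify this is maximum:
  Matching size 3 = min(|L|, |R|) = min(3, 3), which is an upper bound, so this matching is maximum.

Maximum matching: {(1,4), (2,5), (3,6)}
Size: 3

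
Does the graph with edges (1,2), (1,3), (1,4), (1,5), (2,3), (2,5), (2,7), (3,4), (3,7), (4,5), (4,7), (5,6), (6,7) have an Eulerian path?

Step 1: Find the degree of each vertex:
  deg(1) = 4
  deg(2) = 4
  deg(3) = 4
  deg(4) = 4
  deg(5) = 4
  deg(6) = 2
  deg(7) = 4

Step 2: Count vertices with odd degree:
  All vertices have even degree (0 odd-degree vertices)

Step 3: Apply Euler's theorem:
  - Eulerian circuit exists iff graph is connected and all vertices have even degree
  - Eulerian path exists iff graph is connected and has 0 or 2 odd-degree vertices

Graph is connected with 0 odd-degree vertices.
Both Eulerian circuit and Eulerian path exist.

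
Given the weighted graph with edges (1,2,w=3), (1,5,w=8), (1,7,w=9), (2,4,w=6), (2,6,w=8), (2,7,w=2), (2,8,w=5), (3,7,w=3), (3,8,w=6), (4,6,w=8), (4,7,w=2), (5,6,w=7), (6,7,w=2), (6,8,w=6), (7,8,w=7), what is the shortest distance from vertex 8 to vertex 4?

Step 1: Build adjacency list with weights:
  1: 2(w=3), 5(w=8), 7(w=9)
  2: 1(w=3), 4(w=6), 6(w=8), 7(w=2), 8(w=5)
  3: 7(w=3), 8(w=6)
  4: 2(w=6), 6(w=8), 7(w=2)
  5: 1(w=8), 6(w=7)
  6: 2(w=8), 4(w=8), 5(w=7), 7(w=2), 8(w=6)
  7: 1(w=9), 2(w=2), 3(w=3), 4(w=2), 6(w=2), 8(w=7)
  8: 2(w=5), 3(w=6), 6(w=6), 7(w=7)

Step 2: Apply Dijkstra's algorithm from vertex 8:
  Visit vertex 8 (distance=0)
    Update dist[2] = 5
    Update dist[3] = 6
    Update dist[6] = 6
    Update dist[7] = 7
  Visit vertex 2 (distance=5)
    Update dist[1] = 8
    Update dist[4] = 11
  Visit vertex 3 (distance=6)
  Visit vertex 6 (distance=6)
    Update dist[5] = 13
  Visit vertex 7 (distance=7)
    Update dist[4] = 9
  Visit vertex 1 (distance=8)
  Visit vertex 4 (distance=9)

Step 3: Shortest path: 8 -> 7 -> 4
Total weight: 7 + 2 = 9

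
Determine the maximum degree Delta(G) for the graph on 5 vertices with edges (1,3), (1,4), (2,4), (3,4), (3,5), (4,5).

Step 1: Count edges incident to each vertex:
  deg(1) = 2 (neighbors: 3, 4)
  deg(2) = 1 (neighbors: 4)
  deg(3) = 3 (neighbors: 1, 4, 5)
  deg(4) = 4 (neighbors: 1, 2, 3, 5)
  deg(5) = 2 (neighbors: 3, 4)

Step 2: Find maximum:
  max(2, 1, 3, 4, 2) = 4 (vertex 4)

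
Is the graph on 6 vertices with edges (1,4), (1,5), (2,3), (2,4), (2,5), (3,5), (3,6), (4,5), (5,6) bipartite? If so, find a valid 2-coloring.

Step 1: Attempt 2-coloring using BFS:
  Start at vertex 1, assign color 0
  Color vertex 4 with color 1 (neighbor of 1)
  Color vertex 5 with color 1 (neighbor of 1)
  Color vertex 2 with color 0 (neighbor of 4)

Step 2: Conflict found! Vertices 4 and 5 are adjacent but have the same color.
This means the graph contains an odd cycle.

The graph is NOT bipartite.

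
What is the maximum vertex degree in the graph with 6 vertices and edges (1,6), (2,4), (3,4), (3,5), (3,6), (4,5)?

Step 1: Count edges incident to each vertex:
  deg(1) = 1 (neighbors: 6)
  deg(2) = 1 (neighbors: 4)
  deg(3) = 3 (neighbors: 4, 5, 6)
  deg(4) = 3 (neighbors: 2, 3, 5)
  deg(5) = 2 (neighbors: 3, 4)
  deg(6) = 2 (neighbors: 1, 3)

Step 2: Find maximum:
  max(1, 1, 3, 3, 2, 2) = 3 (vertex 3)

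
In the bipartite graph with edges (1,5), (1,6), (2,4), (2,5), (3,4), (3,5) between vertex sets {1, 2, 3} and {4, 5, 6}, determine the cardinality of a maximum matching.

Step 1: List the neighbors of each left vertex:
  1: 5, 6
  2: 4, 5
  3: 4, 5

Step 2: Greedily match left vertices, then look for augmenting paths:
  Match 1 -- 6
  Match 2 -- 4
  Match 3 -- 5
  No augmenting path remains.

Step 3: Verify this is maximum:
  Matching size 3 = min(|L|, |R|) = min(3, 3), which is an upper bound, so this matching is maximum.

Maximum matching: {(1,6), (2,4), (3,5)}
Size: 3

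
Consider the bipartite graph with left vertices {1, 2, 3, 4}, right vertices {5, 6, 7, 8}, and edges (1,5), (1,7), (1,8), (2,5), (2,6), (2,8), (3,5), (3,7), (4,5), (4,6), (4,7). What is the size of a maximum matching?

Step 1: List the neighbors of each left vertex:
  1: 5, 7, 8
  2: 5, 6, 8
  3: 5, 7
  4: 5, 6, 7

Step 2: Greedily match left vertices, then look for augmenting paths:
  Match 1 -- 8
  Match 2 -- 6
  Match 3 -- 7
  Match 4 -- 5
  No augmenting path remains.

Step 3: Verify this is maximum:
  Matching size 4 = min(|L|, |R|) = min(4, 4), which is an upper bound, so this matching is maximum.

Maximum matching: {(1,8), (2,6), (3,7), (4,5)}
Size: 4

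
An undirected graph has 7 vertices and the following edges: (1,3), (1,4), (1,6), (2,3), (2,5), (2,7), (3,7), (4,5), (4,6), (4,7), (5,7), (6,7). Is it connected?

Step 1: Build adjacency list from edges:
  1: 3, 4, 6
  2: 3, 5, 7
  3: 1, 2, 7
  4: 1, 5, 6, 7
  5: 2, 4, 7
  6: 1, 4, 7
  7: 2, 3, 4, 5, 6

Step 2: Run BFS/DFS from vertex 1:
  Visited: {1, 3, 4, 6, 2, 7, 5}
  Reached 7 of 7 vertices

Step 3: All 7 vertices reached from vertex 1, so the graph is connected.
Answer: Yes, the graph is connected.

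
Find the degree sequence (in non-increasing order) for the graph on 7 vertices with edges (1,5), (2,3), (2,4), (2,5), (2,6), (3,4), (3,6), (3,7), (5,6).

Step 1: Count edges incident to each vertex:
  deg(1) = 1 (neighbors: 5)
  deg(2) = 4 (neighbors: 3, 4, 5, 6)
  deg(3) = 4 (neighbors: 2, 4, 6, 7)
  deg(4) = 2 (neighbors: 2, 3)
  deg(5) = 3 (neighbors: 1, 2, 6)
  deg(6) = 3 (neighbors: 2, 3, 5)
  deg(7) = 1 (neighbors: 3)

Step 2: Sort degrees in non-increasing order:
  Degrees: [1, 4, 4, 2, 3, 3, 1] -> sorted: [4, 4, 3, 3, 2, 1, 1]

Degree sequence: [4, 4, 3, 3, 2, 1, 1]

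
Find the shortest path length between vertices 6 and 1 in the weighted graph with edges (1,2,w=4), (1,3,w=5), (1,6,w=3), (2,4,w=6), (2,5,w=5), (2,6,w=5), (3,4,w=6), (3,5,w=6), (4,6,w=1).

Step 1: Build adjacency list with weights:
  1: 2(w=4), 3(w=5), 6(w=3)
  2: 1(w=4), 4(w=6), 5(w=5), 6(w=5)
  3: 1(w=5), 4(w=6), 5(w=6)
  4: 2(w=6), 3(w=6), 6(w=1)
  5: 2(w=5), 3(w=6)
  6: 1(w=3), 2(w=5), 4(w=1)

Step 2: Apply Dijkstra's algorithm from vertex 6:
  Visit vertex 6 (distance=0)
    Update dist[1] = 3
    Update dist[2] = 5
    Update dist[4] = 1
  Visit vertex 4 (distance=1)
    Update dist[3] = 7
  Visit vertex 1 (distance=3)

Step 3: Shortest path: 6 -> 1
Total weight: 3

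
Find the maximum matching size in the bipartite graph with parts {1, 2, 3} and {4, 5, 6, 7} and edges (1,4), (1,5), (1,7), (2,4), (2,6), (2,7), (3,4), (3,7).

Step 1: List the neighbors of each left vertex:
  1: 4, 5, 7
  2: 4, 6, 7
  3: 4, 7

Step 2: Greedily match left vertices, then look for augmenting paths:
  Match 1 -- 4
  Match 2 -- 6
  Match 3 -- 7
  No augmenting path remains.

Step 3: Verify this is maximum:
  Matching size 3 = min(|L|, |R|) = min(3, 4), which is an upper bound, so this matching is maximum.

Maximum matching: {(1,4), (2,6), (3,7)}
Size: 3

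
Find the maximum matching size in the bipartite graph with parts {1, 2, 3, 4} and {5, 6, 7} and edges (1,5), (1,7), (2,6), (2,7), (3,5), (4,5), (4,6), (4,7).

Step 1: List the neighbors of each left vertex:
  1: 5, 7
  2: 6, 7
  3: 5
  4: 5, 6, 7

Step 2: Greedily match left vertices, then look for augmenting paths:
  Match 1 -- 5
  Match 2 -- 6
  Match 4 -- 7
  No augmenting path remains.

Step 3: Verify this is maximum:
  Matching size 3 = min(|L|, |R|) = min(4, 3), which is an upper bound, so this matching is maximum.

Maximum matching: {(1,5), (2,6), (4,7)}
Size: 3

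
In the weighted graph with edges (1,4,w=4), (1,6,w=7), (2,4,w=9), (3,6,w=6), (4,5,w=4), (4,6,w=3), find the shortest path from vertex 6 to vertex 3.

Step 1: Build adjacency list with weights:
  1: 4(w=4), 6(w=7)
  2: 4(w=9)
  3: 6(w=6)
  4: 1(w=4), 2(w=9), 5(w=4), 6(w=3)
  5: 4(w=4)
  6: 1(w=7), 3(w=6), 4(w=3)

Step 2: Apply Dijkstra's algorithm from vertex 6:
  Visit vertex 6 (distance=0)
    Update dist[1] = 7
    Update dist[3] = 6
    Update dist[4] = 3
  Visit vertex 4 (distance=3)
    Update dist[2] = 12
    Update dist[5] = 7
  Visit vertex 3 (distance=6)

Step 3: Shortest path: 6 -> 3
Total weight: 6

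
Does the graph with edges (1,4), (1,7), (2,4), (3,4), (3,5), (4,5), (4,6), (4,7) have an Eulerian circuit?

Step 1: Find the degree of each vertex:
  deg(1) = 2
  deg(2) = 1
  deg(3) = 2
  deg(4) = 6
  deg(5) = 2
  deg(6) = 1
  deg(7) = 2

Step 2: Count vertices with odd degree:
  Odd-degree vertices: 2, 6 (2 total)

Step 3: Apply Euler's theorem:
  - Eulerian circuit exists iff graph is connected and all vertices have even degree
  - Eulerian path exists iff graph is connected and has 0 or 2 odd-degree vertices

Graph is connected with exactly 2 odd-degree vertices (2, 6).
Eulerian path exists (starting and ending at the odd-degree vertices), but no Eulerian circuit.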